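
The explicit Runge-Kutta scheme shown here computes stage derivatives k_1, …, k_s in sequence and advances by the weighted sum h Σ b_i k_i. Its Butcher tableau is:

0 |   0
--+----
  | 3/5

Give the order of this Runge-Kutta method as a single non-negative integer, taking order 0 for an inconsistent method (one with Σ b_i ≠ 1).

0

b = (3/5)
c = (0)
Σ b_i: 3/5·1 = 3/5 ≠ 1 ⇒ order 0.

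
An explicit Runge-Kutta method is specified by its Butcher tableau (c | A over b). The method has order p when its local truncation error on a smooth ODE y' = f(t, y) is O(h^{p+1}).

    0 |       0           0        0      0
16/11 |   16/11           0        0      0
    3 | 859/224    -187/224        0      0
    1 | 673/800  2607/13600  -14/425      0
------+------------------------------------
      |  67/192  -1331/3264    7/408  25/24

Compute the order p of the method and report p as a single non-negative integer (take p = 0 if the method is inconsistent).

b = (67/192, -1331/3264, 7/408, 25/24)
c = (0, 16/11, 3, 1)
Ac = (0, 0, -17/14, 9/50)
Σ b_i: 67/192·1 + (-1331/3264)·1 + 7/408·1 + 25/24·1 = 1 ✓
b·c: (-1331/3264)·16/11 + 7/408·3 + 25/24·1 = 1/2 ✓
b·c²: (-1331/3264)·256/121 + 7/408·9 + 25/24·1 = 1/3 ✓
b·Ac: 7/408·(-17/14) + 25/24·9/50 = 1/6 ✓
b·c³: (-1331/3264)·4096/1331 + 7/408·27 + 25/24·1 = 1/4 ✓
b·(c∘Ac): 7/408·(-51/14) + 25/24·9/50 = 1/8 ✓
b·Ac²: 7/408·(-136/77) + 25/24·6/55 = 1/12 ✓
b·A²c: 25/24·1/25 = 1/24 ✓; 4 stages ⇒ order 4.

4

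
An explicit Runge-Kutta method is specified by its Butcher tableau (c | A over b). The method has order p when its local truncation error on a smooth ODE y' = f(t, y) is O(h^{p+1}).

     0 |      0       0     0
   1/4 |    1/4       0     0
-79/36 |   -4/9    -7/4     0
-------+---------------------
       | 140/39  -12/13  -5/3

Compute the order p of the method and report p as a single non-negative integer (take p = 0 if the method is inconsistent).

1

b = (140/39, -12/13, -5/3)
c = (0, 1/4, -79/36)
Ac = (0, 0, -7/16)
Σ b_i: 140/39·1 + (-12/13)·1 + (-5/3)·1 = 1 ✓
b·c: (-12/13)·1/4 + (-5/3)·(-79/36) = 4811/1404 ≠ 1/2 ⇒ order 1.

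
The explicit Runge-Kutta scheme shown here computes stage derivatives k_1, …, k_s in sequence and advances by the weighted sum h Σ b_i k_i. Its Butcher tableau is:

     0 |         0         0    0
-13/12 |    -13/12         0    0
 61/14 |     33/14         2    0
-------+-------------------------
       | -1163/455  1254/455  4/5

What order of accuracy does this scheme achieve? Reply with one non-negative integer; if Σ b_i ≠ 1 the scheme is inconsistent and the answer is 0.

2

b = (-1163/455, 1254/455, 4/5)
c = (0, -13/12, 61/14)
Ac = (0, 0, -13/6)
Σ b_i: (-1163/455)·1 + 1254/455·1 + 4/5·1 = 1 ✓
b·c: 1254/455·(-13/12) + 4/5·61/14 = 1/2 ✓
b·c²: 1254/455·169/144 + 4/5·3721/196 = 108323/5880 ≠ 1/3 ⇒ order 2.
b·Ac: 4/5·(-13/6) = -26/15 ≠ 1/6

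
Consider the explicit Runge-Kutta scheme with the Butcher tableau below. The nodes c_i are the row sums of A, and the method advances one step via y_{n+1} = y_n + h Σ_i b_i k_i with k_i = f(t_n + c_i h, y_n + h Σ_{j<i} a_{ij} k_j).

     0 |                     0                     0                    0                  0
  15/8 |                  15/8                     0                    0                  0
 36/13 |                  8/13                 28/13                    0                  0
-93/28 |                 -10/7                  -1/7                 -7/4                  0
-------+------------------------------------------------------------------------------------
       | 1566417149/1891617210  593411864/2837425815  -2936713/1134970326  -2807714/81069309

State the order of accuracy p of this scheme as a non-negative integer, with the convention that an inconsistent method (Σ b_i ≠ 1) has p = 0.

b = (1566417149/1891617210, 593411864/2837425815, -2936713/1134970326, -2807714/81069309)
c = (0, 15/8, 36/13, -93/28)
Ac = (0, 0, 105/26, -3723/728)
Σ b_i: 1566417149/1891617210·1 + 593411864/2837425815·1 + (-2936713/1134970326)·1 + (-2807714/81069309)·1 = 1 ✓
b·c: 593411864/2837425815·15/8 + (-2936713/1134970326)·36/13 + (-2807714/81069309)·(-93/28) = 1/2 ✓
b·c²: 593411864/2837425815·225/64 + (-2936713/1134970326)·1296/169 + (-2807714/81069309)·8649/784 = 1/3 ✓
b·Ac: (-2936713/1134970326)·105/26 + (-2807714/81069309)·(-3723/728) = 1/6 ✓
b·c³: 593411864/2837425815·3375/512 + (-2936713/1134970326)·46656/2197 + (-2807714/81069309)·(-804357/21952) = 10237591437/3948666176 ≠ 1/4 ⇒ order 3.
b·(c∘Ac): (-2936713/1134970326)·1890/169 + (-2807714/81069309)·346239/20384 = -622685477/1008862512 ≠ 1/8
b·Ac²: (-2936713/1134970326)·1575/208 + (-2807714/81069309)·(-1054089/75712) = 9319397/20146256 ≠ 1/12
b·A²c: (-2807714/81069309)·(-735/104) = 26457305/108092412 ≠ 1/24

3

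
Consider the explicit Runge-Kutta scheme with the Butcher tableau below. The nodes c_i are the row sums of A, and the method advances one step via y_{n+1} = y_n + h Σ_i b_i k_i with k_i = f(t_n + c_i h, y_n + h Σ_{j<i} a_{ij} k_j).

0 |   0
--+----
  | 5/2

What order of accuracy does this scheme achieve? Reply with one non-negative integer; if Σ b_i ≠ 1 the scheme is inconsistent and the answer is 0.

0

b = (5/2)
c = (0)
Σ b_i: 5/2·1 = 5/2 ≠ 1 ⇒ order 0.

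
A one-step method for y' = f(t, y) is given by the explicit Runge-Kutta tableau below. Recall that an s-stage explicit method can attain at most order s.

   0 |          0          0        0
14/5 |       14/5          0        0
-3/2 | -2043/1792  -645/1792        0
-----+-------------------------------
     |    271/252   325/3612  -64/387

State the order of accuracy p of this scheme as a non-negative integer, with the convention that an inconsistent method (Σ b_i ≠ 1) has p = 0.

3

b = (271/252, 325/3612, -64/387)
c = (0, 14/5, -3/2)
Ac = (0, 0, -129/128)
Σ b_i: 271/252·1 + 325/3612·1 + (-64/387)·1 = 1 ✓
b·c: 325/3612·14/5 + (-64/387)·(-3/2) = 1/2 ✓
b·c²: 325/3612·196/25 + (-64/387)·9/4 = 1/3 ✓
b·Ac: (-64/387)·(-129/128) = 1/6 ✓; 3 stages ⇒ order 3.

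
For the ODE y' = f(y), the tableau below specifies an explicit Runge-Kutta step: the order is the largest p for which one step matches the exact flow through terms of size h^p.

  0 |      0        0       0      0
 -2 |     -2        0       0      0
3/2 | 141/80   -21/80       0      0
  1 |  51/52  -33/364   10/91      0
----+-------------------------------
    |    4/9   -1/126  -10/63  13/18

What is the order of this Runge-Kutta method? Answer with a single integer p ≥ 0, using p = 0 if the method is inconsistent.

b = (4/9, -1/126, -10/63, 13/18)
c = (0, -2, 3/2, 1)
Ac = (0, 0, 21/40, 9/26)
Σ b_i: 4/9·1 + (-1/126)·1 + (-10/63)·1 + 13/18·1 = 1 ✓
b·c: (-1/126)·(-2) + (-10/63)·3/2 + 13/18·1 = 1/2 ✓
b·c²: (-1/126)·4 + (-10/63)·9/4 + 13/18·1 = 1/3 ✓
b·Ac: (-10/63)·21/40 + 13/18·9/26 = 1/6 ✓
b·c³: (-1/126)·(-8) + (-10/63)·27/8 + 13/18·1 = 1/4 ✓
b·(c∘Ac): (-10/63)·63/80 + 13/18·9/26 = 1/8 ✓
b·Ac²: (-10/63)·(-21/20) + 13/18·(-3/26) = 1/12 ✓
b·A²c: 13/18·3/52 = 1/24 ✓; 4 stages ⇒ order 4.

4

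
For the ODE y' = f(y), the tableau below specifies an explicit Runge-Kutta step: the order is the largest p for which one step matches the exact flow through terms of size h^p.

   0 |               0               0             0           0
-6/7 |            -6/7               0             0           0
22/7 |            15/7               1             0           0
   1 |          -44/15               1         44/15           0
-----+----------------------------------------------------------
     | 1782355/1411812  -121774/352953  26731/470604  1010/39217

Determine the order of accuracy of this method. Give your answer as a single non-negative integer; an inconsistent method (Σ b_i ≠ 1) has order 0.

3

b = (1782355/1411812, -121774/352953, 26731/470604, 1010/39217)
c = (0, -6/7, 22/7, 1)
Ac = (0, 0, -6/7, 878/105)
Σ b_i: 1782355/1411812·1 + (-121774/352953)·1 + 26731/470604·1 + 1010/39217·1 = 1 ✓
b·c: (-121774/352953)·(-6/7) + 26731/470604·22/7 + 1010/39217·1 = 1/2 ✓
b·c²: (-121774/352953)·36/49 + 26731/470604·484/49 + 1010/39217·1 = 1/3 ✓
b·Ac: 26731/470604·(-6/7) + 1010/39217·878/105 = 1/6 ✓
b·c³: (-121774/352953)·(-216/343) + 26731/470604·10648/343 + 1010/39217·1 = 11566420/5764899 ≠ 1/4 ⇒ order 3.
b·(c∘Ac): 26731/470604·(-132/49) + 1010/39217·878/105 = 359369/5764899 ≠ 1/8
b·Ac²: 26731/470604·36/49 + 1010/39217·21836/735 = 664493/823557 ≠ 1/12
b·A²c: 1010/39217·(-88/35) = -17776/274519 ≠ 1/24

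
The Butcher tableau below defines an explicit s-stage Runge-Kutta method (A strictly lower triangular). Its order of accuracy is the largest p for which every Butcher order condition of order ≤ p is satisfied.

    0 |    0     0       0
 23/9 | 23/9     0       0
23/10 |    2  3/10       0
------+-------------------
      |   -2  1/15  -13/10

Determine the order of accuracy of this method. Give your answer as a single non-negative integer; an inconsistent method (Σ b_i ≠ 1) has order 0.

0

b = (-2, 1/15, -13/10)
c = (0, 23/9, 23/10)
Ac = (0, 0, 23/30)
Σ b_i: (-2)·1 + 1/15·1 + (-13/10)·1 = -97/30 ≠ 1 ⇒ order 0.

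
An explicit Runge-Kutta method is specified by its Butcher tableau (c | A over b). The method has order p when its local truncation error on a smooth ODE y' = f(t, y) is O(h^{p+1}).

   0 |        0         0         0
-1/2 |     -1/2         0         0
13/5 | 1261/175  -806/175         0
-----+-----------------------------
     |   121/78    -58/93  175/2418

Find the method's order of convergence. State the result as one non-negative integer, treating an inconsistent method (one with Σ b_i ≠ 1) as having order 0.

b = (121/78, -58/93, 175/2418)
c = (0, -1/2, 13/5)
Ac = (0, 0, 403/175)
Σ b_i: 121/78·1 + (-58/93)·1 + 175/2418·1 = 1 ✓
b·c: (-58/93)·(-1/2) + 175/2418·13/5 = 1/2 ✓
b·c²: (-58/93)·1/4 + 175/2418·169/25 = 1/3 ✓
b·Ac: 175/2418·403/175 = 1/6 ✓; 3 stages ⇒ order 3.

3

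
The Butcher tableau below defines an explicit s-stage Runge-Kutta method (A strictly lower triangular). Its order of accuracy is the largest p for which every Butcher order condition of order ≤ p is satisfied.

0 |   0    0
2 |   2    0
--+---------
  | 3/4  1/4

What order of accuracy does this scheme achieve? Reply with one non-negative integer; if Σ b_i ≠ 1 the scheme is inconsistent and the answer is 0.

2

b = (3/4, 1/4)
c = (0, 2)
Σ b_i: 3/4·1 + 1/4·1 = 1 ✓
b·c: 1/4·2 = 1/2 ✓; 2 stages ⇒ order 2.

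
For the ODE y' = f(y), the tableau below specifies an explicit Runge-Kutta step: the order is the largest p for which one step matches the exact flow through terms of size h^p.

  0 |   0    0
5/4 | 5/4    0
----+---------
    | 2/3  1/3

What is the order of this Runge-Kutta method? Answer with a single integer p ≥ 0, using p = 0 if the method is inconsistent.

1

b = (2/3, 1/3)
c = (0, 5/4)
Σ b_i: 2/3·1 + 1/3·1 = 1 ✓
b·c: 1/3·5/4 = 5/12 ≠ 1/2 ⇒ order 1.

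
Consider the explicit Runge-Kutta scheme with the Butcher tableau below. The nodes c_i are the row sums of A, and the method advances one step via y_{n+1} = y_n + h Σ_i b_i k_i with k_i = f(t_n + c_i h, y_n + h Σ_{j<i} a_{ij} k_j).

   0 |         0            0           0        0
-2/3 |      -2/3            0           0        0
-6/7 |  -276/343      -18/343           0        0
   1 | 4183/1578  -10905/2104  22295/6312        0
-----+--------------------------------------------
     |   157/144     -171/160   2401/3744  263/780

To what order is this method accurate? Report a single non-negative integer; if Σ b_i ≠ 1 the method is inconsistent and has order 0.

b = (157/144, -171/160, 2401/3744, 263/780)
c = (0, -2/3, -6/7, 1)
Ac = (0, 0, 12/343, 225/526)
Σ b_i: 157/144·1 + (-171/160)·1 + 2401/3744·1 + 263/780·1 = 1 ✓
b·c: (-171/160)·(-2/3) + 2401/3744·(-6/7) + 263/780·1 = 1/2 ✓
b·c²: (-171/160)·4/9 + 2401/3744·36/49 + 263/780·1 = 1/3 ✓
b·Ac: 2401/3744·12/343 + 263/780·225/526 = 1/6 ✓
b·c³: (-171/160)·(-8/27) + 2401/3744·(-216/343) + 263/780·1 = 1/4 ✓
b·(c∘Ac): 2401/3744·(-72/2401) + 263/780·225/526 = 1/8 ✓
b·Ac²: 2401/3744·(-8/343) + 263/780·230/789 = 1/12 ✓
b·A²c: 263/780·65/526 = 1/24 ✓; 4 stages ⇒ order 4.

4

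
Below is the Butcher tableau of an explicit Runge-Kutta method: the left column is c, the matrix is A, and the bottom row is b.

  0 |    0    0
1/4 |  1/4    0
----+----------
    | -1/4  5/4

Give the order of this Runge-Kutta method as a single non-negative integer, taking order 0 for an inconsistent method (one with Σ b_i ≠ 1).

1

b = (-1/4, 5/4)
c = (0, 1/4)
Σ b_i: (-1/4)·1 + 5/4·1 = 1 ✓
b·c: 5/4·1/4 = 5/16 ≠ 1/2 ⇒ order 1.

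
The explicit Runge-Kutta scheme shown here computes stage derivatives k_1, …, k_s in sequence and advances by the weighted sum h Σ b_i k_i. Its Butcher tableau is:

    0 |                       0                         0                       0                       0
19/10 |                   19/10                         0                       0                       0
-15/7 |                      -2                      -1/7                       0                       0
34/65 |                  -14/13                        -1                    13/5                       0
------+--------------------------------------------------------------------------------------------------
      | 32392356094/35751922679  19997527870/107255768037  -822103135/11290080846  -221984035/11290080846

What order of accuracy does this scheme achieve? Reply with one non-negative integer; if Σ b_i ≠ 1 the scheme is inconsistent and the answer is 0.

b = (32392356094/35751922679, 19997527870/107255768037, -822103135/11290080846, -221984035/11290080846)
c = (0, 19/10, -15/7, 34/65)
Ac = (0, 0, -19/70, -523/70)
Σ b_i: 32392356094/35751922679·1 + 19997527870/107255768037·1 + (-822103135/11290080846)·1 + (-221984035/11290080846)·1 = 1 ✓
b·c: 19997527870/107255768037·19/10 + (-822103135/11290080846)·(-15/7) + (-221984035/11290080846)·34/65 = 1/2 ✓
b·c²: 19997527870/107255768037·361/100 + (-822103135/11290080846)·225/49 + (-221984035/11290080846)·1156/4225 = 1/3 ✓
b·Ac: (-822103135/11290080846)·(-19/70) + (-221984035/11290080846)·(-523/70) = 1/6 ✓
b·c³: 19997527870/107255768037·6859/1000 + (-822103135/11290080846)·(-3375/343) + (-221984035/11290080846)·39304/274625 = 34118405936673/17123289283100 ≠ 1/4 ⇒ order 3.
b·(c∘Ac): (-822103135/11290080846)·57/98 + (-221984035/11290080846)·(-8891/2275) = 3893808539/112900808460 ≠ 1/8
b·Ac²: (-822103135/11290080846)·(-361/700) + (-221984035/11290080846)·40811/4900 = -24935485108/197576414805 ≠ 1/12
b·A²c: (-221984035/11290080846)·(-247/350) = 1566573047/112900808460 ≠ 1/24

3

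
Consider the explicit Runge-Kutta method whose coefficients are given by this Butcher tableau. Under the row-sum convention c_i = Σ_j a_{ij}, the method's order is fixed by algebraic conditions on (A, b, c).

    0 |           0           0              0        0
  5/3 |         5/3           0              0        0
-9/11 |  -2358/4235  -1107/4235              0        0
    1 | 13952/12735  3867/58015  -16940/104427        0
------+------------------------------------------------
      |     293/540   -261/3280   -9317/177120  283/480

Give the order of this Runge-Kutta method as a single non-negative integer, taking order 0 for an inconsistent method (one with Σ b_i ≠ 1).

b = (293/540, -261/3280, -9317/177120, 283/480)
c = (0, 5/3, -9/11, 1)
Ac = (0, 0, -369/847, 69/283)
Σ b_i: 293/540·1 + (-261/3280)·1 + (-9317/177120)·1 + 283/480·1 = 1 ✓
b·c: (-261/3280)·5/3 + (-9317/177120)·(-9/11) + 283/480·1 = 1/2 ✓
b·c²: (-261/3280)·25/9 + (-9317/177120)·81/121 + 283/480·1 = 1/3 ✓
b·Ac: (-9317/177120)·(-369/847) + 283/480·69/283 = 1/6 ✓
b·c³: (-261/3280)·125/27 + (-9317/177120)·(-729/1331) + 283/480·1 = 1/4 ✓
b·(c∘Ac): (-9317/177120)·3321/9317 + 283/480·69/283 = 1/8 ✓
b·Ac²: (-9317/177120)·(-615/847) + 283/480·65/849 = 1/12 ✓
b·A²c: 283/480·20/283 = 1/24 ✓; 4 stages ⇒ order 4.

4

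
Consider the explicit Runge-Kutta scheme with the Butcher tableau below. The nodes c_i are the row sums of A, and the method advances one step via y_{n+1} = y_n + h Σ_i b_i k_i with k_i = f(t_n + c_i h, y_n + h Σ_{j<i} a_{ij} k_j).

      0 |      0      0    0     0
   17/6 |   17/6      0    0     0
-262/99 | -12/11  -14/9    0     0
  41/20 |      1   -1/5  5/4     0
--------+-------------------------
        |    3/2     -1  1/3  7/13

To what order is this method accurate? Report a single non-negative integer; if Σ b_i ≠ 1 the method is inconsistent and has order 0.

b = (3/2, -1, 1/3, 7/13)
c = (0, 17/6, -262/99, 41/20)
Ac = (0, 0, -119/27, -1918/495)
Σ b_i: 3/2·1 + (-1)·1 + 1/3·1 + 7/13·1 = 107/78 ≠ 1 ⇒ order 0.

0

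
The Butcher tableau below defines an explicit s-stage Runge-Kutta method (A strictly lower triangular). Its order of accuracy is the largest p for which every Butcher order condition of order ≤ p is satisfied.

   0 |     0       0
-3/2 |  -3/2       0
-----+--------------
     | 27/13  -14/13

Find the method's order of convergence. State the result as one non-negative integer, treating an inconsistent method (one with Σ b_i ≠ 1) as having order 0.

b = (27/13, -14/13)
c = (0, -3/2)
Σ b_i: 27/13·1 + (-14/13)·1 = 1 ✓
b·c: (-14/13)·(-3/2) = 21/13 ≠ 1/2 ⇒ order 1.

1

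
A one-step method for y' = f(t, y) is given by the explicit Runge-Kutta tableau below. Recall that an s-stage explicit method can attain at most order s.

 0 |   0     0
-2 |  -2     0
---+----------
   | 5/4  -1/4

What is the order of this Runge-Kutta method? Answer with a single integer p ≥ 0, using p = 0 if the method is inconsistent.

2

b = (5/4, -1/4)
c = (0, -2)
Σ b_i: 5/4·1 + (-1/4)·1 = 1 ✓
b·c: (-1/4)·(-2) = 1/2 ✓; 2 stages ⇒ order 2.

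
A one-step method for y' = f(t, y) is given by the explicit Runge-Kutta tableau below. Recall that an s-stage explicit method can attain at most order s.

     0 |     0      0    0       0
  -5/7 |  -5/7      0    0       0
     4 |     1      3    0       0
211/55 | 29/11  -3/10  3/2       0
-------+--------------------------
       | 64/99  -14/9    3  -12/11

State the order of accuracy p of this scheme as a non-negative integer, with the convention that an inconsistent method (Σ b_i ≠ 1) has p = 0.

b = (64/99, -14/9, 3, -12/11)
c = (0, -5/7, 4, 211/55)
Ac = (0, 0, -15/7, 87/14)
Σ b_i: 64/99·1 + (-14/9)·1 + 3·1 + (-12/11)·1 = 1 ✓
b·c: (-14/9)·(-5/7) + 3·4 + (-12/11)·211/55 = 48602/5445 ≠ 1/2 ⇒ order 1.

1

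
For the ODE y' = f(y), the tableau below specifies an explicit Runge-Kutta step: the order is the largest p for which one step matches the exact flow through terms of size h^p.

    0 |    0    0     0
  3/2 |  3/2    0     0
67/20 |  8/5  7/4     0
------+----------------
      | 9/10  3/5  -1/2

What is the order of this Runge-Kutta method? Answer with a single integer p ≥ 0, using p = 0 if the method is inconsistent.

b = (9/10, 3/5, -1/2)
c = (0, 3/2, 67/20)
Ac = (0, 0, 21/8)
Σ b_i: 9/10·1 + 3/5·1 + (-1/2)·1 = 1 ✓
b·c: 3/5·3/2 + (-1/2)·67/20 = -31/40 ≠ 1/2 ⇒ order 1.

1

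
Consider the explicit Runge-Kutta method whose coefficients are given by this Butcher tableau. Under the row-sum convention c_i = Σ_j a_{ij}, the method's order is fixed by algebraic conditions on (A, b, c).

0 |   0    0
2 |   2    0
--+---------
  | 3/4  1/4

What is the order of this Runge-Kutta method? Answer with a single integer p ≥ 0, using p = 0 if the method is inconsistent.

2

b = (3/4, 1/4)
c = (0, 2)
Σ b_i: 3/4·1 + 1/4·1 = 1 ✓
b·c: 1/4·2 = 1/2 ✓; 2 stages ⇒ order 2.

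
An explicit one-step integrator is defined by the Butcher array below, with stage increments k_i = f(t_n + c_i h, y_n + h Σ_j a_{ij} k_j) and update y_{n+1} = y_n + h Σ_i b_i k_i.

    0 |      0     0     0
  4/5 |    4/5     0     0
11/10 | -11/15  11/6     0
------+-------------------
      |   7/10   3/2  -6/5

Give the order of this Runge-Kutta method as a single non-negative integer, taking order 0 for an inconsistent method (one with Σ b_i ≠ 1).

b = (7/10, 3/2, -6/5)
c = (0, 4/5, 11/10)
Ac = (0, 0, 22/15)
Σ b_i: 7/10·1 + 3/2·1 + (-6/5)·1 = 1 ✓
b·c: 3/2·4/5 + (-6/5)·11/10 = -3/25 ≠ 1/2 ⇒ order 1.

1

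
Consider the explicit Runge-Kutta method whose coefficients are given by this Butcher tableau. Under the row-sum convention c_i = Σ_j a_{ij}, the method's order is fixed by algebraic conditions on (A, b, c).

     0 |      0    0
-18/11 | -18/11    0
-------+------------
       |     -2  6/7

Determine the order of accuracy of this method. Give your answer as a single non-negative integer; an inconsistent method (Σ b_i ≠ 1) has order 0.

0

b = (-2, 6/7)
c = (0, -18/11)
Σ b_i: (-2)·1 + 6/7·1 = -8/7 ≠ 1 ⇒ order 0.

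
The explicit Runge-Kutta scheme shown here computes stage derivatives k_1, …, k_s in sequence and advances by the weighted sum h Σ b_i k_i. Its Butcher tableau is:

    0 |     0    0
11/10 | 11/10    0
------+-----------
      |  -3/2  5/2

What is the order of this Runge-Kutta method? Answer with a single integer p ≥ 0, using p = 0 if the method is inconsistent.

1

b = (-3/2, 5/2)
c = (0, 11/10)
Σ b_i: (-3/2)·1 + 5/2·1 = 1 ✓
b·c: 5/2·11/10 = 11/4 ≠ 1/2 ⇒ order 1.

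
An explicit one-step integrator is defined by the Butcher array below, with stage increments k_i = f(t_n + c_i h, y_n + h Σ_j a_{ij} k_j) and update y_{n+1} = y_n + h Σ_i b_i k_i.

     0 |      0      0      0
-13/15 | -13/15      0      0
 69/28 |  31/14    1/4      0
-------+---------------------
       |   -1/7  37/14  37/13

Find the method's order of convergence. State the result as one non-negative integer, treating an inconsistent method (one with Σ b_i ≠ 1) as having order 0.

b = (-1/7, 37/14, 37/13)
c = (0, -13/15, 69/28)
Ac = (0, 0, -13/60)
Σ b_i: (-1/7)·1 + 37/14·1 + 37/13·1 = 139/26 ≠ 1 ⇒ order 0.

0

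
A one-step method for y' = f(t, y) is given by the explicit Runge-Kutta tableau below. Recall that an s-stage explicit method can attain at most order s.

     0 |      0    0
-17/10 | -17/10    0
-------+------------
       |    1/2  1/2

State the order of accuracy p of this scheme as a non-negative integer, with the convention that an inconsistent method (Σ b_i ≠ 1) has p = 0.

b = (1/2, 1/2)
c = (0, -17/10)
Σ b_i: 1/2·1 + 1/2·1 = 1 ✓
b·c: 1/2·(-17/10) = -17/20 ≠ 1/2 ⇒ order 1.

1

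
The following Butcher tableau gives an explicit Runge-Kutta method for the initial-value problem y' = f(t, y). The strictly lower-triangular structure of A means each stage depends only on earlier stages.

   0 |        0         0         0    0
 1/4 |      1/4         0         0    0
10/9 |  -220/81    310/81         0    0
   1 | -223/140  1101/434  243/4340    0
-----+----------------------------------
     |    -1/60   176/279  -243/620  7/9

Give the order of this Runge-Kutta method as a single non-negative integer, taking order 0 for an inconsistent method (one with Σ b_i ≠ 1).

b = (-1/60, 176/279, -243/620, 7/9)
c = (0, 1/4, 10/9, 1)
Ac = (0, 0, 155/162, 39/56)
Σ b_i: (-1/60)·1 + 176/279·1 + (-243/620)·1 + 7/9·1 = 1 ✓
b·c: 176/279·1/4 + (-243/620)·10/9 + 7/9·1 = 1/2 ✓
b·c²: 176/279·1/16 + (-243/620)·100/81 + 7/9·1 = 1/3 ✓
b·Ac: (-243/620)·155/162 + 7/9·39/56 = 1/6 ✓
b·c³: 176/279·1/64 + (-243/620)·1000/729 + 7/9·1 = 1/4 ✓
b·(c∘Ac): (-243/620)·775/729 + 7/9·39/56 = 1/8 ✓
b·Ac²: (-243/620)·155/648 + 7/9·51/224 = 1/12 ✓
b·A²c: 7/9·3/56 = 1/24 ✓; 4 stages ⇒ order 4.

4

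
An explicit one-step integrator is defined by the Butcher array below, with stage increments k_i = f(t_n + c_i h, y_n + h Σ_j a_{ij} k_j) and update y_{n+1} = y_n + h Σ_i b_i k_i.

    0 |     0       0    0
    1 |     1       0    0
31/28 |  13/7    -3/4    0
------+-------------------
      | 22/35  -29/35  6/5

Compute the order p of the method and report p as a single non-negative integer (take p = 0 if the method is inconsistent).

b = (22/35, -29/35, 6/5)
c = (0, 1, 31/28)
Ac = (0, 0, -3/4)
Σ b_i: 22/35·1 + (-29/35)·1 + 6/5·1 = 1 ✓
b·c: (-29/35)·1 + 6/5·31/28 = 1/2 ✓
b·c²: (-29/35)·1 + 6/5·961/784 = 1259/1960 ≠ 1/3 ⇒ order 2.
b·Ac: 6/5·(-3/4) = -9/10 ≠ 1/6

2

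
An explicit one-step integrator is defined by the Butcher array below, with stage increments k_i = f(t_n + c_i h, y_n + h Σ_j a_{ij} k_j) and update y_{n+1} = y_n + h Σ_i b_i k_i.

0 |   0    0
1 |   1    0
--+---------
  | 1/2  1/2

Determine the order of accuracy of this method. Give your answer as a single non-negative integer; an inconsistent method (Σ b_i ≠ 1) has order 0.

b = (1/2, 1/2)
c = (0, 1)
Σ b_i: 1/2·1 + 1/2·1 = 1 ✓
b·c: 1/2·1 = 1/2 ✓; 2 stages ⇒ order 2.

2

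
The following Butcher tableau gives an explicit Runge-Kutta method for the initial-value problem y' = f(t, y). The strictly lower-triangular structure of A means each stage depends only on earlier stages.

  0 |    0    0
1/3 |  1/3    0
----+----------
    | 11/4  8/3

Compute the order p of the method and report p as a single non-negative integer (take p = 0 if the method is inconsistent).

b = (11/4, 8/3)
c = (0, 1/3)
Σ b_i: 11/4·1 + 8/3·1 = 65/12 ≠ 1 ⇒ order 0.

0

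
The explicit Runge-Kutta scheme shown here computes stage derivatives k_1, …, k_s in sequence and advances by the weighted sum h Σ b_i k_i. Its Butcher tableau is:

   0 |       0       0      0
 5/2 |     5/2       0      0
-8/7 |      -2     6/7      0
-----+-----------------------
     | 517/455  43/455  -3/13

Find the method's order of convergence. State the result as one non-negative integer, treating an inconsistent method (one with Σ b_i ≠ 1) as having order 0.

2

b = (517/455, 43/455, -3/13)
c = (0, 5/2, -8/7)
Ac = (0, 0, 15/7)
Σ b_i: 517/455·1 + 43/455·1 + (-3/13)·1 = 1 ✓
b·c: 43/455·5/2 + (-3/13)·(-8/7) = 1/2 ✓
b·c²: 43/455·25/4 + (-3/13)·64/49 = 737/2548 ≠ 1/3 ⇒ order 2.
b·Ac: (-3/13)·15/7 = -45/91 ≠ 1/6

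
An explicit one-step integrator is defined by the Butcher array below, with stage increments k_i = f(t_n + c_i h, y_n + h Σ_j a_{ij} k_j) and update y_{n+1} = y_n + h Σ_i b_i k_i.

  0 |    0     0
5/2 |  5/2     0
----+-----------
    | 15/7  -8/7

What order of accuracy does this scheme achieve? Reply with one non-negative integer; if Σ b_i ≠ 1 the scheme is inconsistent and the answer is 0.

b = (15/7, -8/7)
c = (0, 5/2)
Σ b_i: 15/7·1 + (-8/7)·1 = 1 ✓
b·c: (-8/7)·5/2 = -20/7 ≠ 1/2 ⇒ order 1.

1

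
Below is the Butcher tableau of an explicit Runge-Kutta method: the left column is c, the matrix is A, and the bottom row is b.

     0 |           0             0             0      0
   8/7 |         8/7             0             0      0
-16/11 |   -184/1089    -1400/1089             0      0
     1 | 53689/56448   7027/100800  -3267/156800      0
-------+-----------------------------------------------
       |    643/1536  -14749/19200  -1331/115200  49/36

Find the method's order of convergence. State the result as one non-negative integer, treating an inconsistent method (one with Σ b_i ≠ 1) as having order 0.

b = (643/1536, -14749/19200, -1331/115200, 49/36)
c = (0, 8/7, -16/11, 1)
Ac = (0, 0, -1600/1089, 97/882)
Σ b_i: 643/1536·1 + (-14749/19200)·1 + (-1331/115200)·1 + 49/36·1 = 1 ✓
b·c: (-14749/19200)·8/7 + (-1331/115200)·(-16/11) + 49/36·1 = 1/2 ✓
b·c²: (-14749/19200)·64/49 + (-1331/115200)·256/121 + 49/36·1 = 1/3 ✓
b·Ac: (-1331/115200)·(-1600/1089) + 49/36·97/882 = 1/6 ✓
b·c³: (-14749/19200)·512/343 + (-1331/115200)·(-4096/1331) + 49/36·1 = 1/4 ✓
b·(c∘Ac): (-1331/115200)·25600/11979 + 49/36·97/882 = 1/8 ✓
b·Ac²: (-1331/115200)·(-12800/7623) + 49/36·145/3087 = 1/12 ✓
b·A²c: 49/36·3/98 = 1/24 ✓; 4 stages ⇒ order 4.

4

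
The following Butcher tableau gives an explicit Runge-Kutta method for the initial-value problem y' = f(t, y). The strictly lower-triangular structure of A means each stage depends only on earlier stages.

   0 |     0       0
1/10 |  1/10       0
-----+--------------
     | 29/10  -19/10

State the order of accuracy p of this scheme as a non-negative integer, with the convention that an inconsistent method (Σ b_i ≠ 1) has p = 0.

b = (29/10, -19/10)
c = (0, 1/10)
Σ b_i: 29/10·1 + (-19/10)·1 = 1 ✓
b·c: (-19/10)·1/10 = -19/100 ≠ 1/2 ⇒ order 1.

1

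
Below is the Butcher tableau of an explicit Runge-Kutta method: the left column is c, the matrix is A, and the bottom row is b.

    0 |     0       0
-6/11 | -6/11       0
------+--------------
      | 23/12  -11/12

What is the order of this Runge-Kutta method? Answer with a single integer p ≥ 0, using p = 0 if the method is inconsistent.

2

b = (23/12, -11/12)
c = (0, -6/11)
Σ b_i: 23/12·1 + (-11/12)·1 = 1 ✓
b·c: (-11/12)·(-6/11) = 1/2 ✓; 2 stages ⇒ order 2.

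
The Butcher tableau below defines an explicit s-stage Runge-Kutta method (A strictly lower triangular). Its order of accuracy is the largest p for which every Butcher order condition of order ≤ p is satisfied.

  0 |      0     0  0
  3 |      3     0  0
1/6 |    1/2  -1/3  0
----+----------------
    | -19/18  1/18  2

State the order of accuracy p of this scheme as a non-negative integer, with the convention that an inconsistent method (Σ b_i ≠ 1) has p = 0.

b = (-19/18, 1/18, 2)
c = (0, 3, 1/6)
Ac = (0, 0, -1)
Σ b_i: (-19/18)·1 + 1/18·1 + 2·1 = 1 ✓
b·c: 1/18·3 + 2·1/6 = 1/2 ✓
b·c²: 1/18·9 + 2·1/36 = 5/9 ≠ 1/3 ⇒ order 2.
b·Ac: 2·(-1) = -2 ≠ 1/6

2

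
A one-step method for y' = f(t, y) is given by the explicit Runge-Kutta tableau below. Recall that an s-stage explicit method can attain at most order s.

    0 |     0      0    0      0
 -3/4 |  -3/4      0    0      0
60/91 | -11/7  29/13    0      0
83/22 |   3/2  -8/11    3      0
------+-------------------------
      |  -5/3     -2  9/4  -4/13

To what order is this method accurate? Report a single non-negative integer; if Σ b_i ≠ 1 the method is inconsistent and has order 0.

0

b = (-5/3, -2, 9/4, -4/13)
c = (0, -3/4, 60/91, 83/22)
Ac = (0, 0, -87/52, 2526/1001)
Σ b_i: (-5/3)·1 + (-2)·1 + 9/4·1 + (-4/13)·1 = -269/156 ≠ 1 ⇒ order 0.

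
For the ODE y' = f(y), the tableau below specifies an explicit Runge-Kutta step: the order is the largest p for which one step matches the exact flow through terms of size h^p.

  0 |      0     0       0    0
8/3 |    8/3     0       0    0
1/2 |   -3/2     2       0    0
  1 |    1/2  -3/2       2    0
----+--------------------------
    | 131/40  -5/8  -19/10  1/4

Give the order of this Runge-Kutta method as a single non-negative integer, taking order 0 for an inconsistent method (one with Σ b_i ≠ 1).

1

b = (131/40, -5/8, -19/10, 1/4)
c = (0, 8/3, 1/2, 1)
Ac = (0, 0, 16/3, -3)
Σ b_i: 131/40·1 + (-5/8)·1 + (-19/10)·1 + 1/4·1 = 1 ✓
b·c: (-5/8)·8/3 + (-19/10)·1/2 + 1/4·1 = -71/30 ≠ 1/2 ⇒ order 1.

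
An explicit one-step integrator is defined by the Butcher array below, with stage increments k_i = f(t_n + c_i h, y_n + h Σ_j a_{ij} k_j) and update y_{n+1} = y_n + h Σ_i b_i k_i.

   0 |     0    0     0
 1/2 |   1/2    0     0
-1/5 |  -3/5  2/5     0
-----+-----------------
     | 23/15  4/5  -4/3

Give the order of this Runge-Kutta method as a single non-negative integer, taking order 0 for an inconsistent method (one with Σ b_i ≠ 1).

b = (23/15, 4/5, -4/3)
c = (0, 1/2, -1/5)
Ac = (0, 0, 1/5)
Σ b_i: 23/15·1 + 4/5·1 + (-4/3)·1 = 1 ✓
b·c: 4/5·1/2 + (-4/3)·(-1/5) = 2/3 ≠ 1/2 ⇒ order 1.

1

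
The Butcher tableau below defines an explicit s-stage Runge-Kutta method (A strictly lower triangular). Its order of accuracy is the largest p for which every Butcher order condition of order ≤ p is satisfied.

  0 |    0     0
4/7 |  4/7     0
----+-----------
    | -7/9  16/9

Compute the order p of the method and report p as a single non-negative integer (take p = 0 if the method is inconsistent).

b = (-7/9, 16/9)
c = (0, 4/7)
Σ b_i: (-7/9)·1 + 16/9·1 = 1 ✓
b·c: 16/9·4/7 = 64/63 ≠ 1/2 ⇒ order 1.

1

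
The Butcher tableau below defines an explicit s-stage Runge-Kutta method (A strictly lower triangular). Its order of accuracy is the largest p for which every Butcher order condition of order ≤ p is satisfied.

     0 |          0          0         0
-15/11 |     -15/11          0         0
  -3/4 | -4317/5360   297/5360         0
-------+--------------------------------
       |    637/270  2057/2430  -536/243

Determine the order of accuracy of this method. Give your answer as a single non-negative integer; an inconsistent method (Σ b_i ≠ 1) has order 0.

b = (637/270, 2057/2430, -536/243)
c = (0, -15/11, -3/4)
Ac = (0, 0, -81/1072)
Σ b_i: 637/270·1 + 2057/2430·1 + (-536/243)·1 = 1 ✓
b·c: 2057/2430·(-15/11) + (-536/243)·(-3/4) = 1/2 ✓
b·c²: 2057/2430·225/121 + (-536/243)·9/16 = 1/3 ✓
b·Ac: (-536/243)·(-81/1072) = 1/6 ✓; 3 stages ⇒ order 3.

3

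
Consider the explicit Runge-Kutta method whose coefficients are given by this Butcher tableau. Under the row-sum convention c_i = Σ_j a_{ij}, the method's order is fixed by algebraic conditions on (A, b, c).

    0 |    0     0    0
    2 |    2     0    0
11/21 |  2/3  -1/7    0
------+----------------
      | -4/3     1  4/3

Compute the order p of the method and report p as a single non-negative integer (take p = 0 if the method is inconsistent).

1

b = (-4/3, 1, 4/3)
c = (0, 2, 11/21)
Ac = (0, 0, -2/7)
Σ b_i: (-4/3)·1 + 1·1 + 4/3·1 = 1 ✓
b·c: 1·2 + 4/3·11/21 = 170/63 ≠ 1/2 ⇒ order 1.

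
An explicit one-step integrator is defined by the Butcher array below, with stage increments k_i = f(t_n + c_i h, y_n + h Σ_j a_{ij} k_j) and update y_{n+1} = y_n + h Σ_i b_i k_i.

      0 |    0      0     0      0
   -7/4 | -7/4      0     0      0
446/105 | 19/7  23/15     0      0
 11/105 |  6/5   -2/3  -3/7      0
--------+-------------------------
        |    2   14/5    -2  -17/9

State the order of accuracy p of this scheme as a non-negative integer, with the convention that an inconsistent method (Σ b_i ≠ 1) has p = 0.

0

b = (2, 14/5, -2, -17/9)
c = (0, -7/4, 446/105, 11/105)
Ac = (0, 0, -161/60, -961/1470)
Σ b_i: 2·1 + 14/5·1 + (-2)·1 + (-17/9)·1 = 41/45 ≠ 1 ⇒ order 0.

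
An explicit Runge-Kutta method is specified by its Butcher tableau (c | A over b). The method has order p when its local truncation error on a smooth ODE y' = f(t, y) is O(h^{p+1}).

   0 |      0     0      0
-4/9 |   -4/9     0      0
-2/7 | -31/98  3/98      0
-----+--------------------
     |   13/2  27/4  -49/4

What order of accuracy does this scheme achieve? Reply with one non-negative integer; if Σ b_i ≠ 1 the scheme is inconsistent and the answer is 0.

3

b = (13/2, 27/4, -49/4)
c = (0, -4/9, -2/7)
Ac = (0, 0, -2/147)
Σ b_i: 13/2·1 + 27/4·1 + (-49/4)·1 = 1 ✓
b·c: 27/4·(-4/9) + (-49/4)·(-2/7) = 1/2 ✓
b·c²: 27/4·16/81 + (-49/4)·4/49 = 1/3 ✓
b·Ac: (-49/4)·(-2/147) = 1/6 ✓; 3 stages ⇒ order 3.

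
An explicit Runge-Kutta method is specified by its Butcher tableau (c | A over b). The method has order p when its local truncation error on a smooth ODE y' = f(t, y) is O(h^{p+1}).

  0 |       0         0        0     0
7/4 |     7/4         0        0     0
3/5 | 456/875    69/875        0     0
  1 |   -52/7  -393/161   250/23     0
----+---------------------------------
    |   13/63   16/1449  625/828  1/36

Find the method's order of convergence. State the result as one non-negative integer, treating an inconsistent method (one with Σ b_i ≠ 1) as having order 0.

b = (13/63, 16/1449, 625/828, 1/36)
c = (0, 7/4, 3/5, 1)
Ac = (0, 0, 69/500, 9/4)
Σ b_i: 13/63·1 + 16/1449·1 + 625/828·1 + 1/36·1 = 1 ✓
b·c: 16/1449·7/4 + 625/828·3/5 + 1/36·1 = 1/2 ✓
b·c²: 16/1449·49/16 + 625/828·9/25 + 1/36·1 = 1/3 ✓
b·Ac: 625/828·69/500 + 1/36·9/4 = 1/6 ✓
b·c³: 16/1449·343/64 + 625/828·27/125 + 1/36·1 = 1/4 ✓
b·(c∘Ac): 625/828·207/2500 + 1/36·9/4 = 1/8 ✓
b·Ac²: 625/828·483/2000 + 1/36·(-57/16) = 1/12 ✓
b·A²c: 1/36·3/2 = 1/24 ✓; 4 stages ⇒ order 4.

4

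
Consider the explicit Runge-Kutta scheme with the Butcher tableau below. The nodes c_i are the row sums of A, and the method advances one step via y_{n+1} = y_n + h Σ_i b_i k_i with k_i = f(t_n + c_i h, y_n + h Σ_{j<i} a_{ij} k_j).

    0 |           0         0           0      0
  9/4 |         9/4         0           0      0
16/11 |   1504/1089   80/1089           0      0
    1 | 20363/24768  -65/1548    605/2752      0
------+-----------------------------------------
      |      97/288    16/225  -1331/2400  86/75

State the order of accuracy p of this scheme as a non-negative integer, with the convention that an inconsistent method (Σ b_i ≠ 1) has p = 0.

b = (97/288, 16/225, -1331/2400, 86/75)
c = (0, 9/4, 16/11, 1)
Ac = (0, 0, 20/121, 155/688)
Σ b_i: 97/288·1 + 16/225·1 + (-1331/2400)·1 + 86/75·1 = 1 ✓
b·c: 16/225·9/4 + (-1331/2400)·16/11 + 86/75·1 = 1/2 ✓
b·c²: 16/225·81/16 + (-1331/2400)·256/121 + 86/75·1 = 1/3 ✓
b·Ac: (-1331/2400)·20/121 + 86/75·155/688 = 1/6 ✓
b·c³: 16/225·729/64 + (-1331/2400)·4096/1331 + 86/75·1 = 1/4 ✓
b·(c∘Ac): (-1331/2400)·320/1331 + 86/75·155/688 = 1/8 ✓
b·Ac²: (-1331/2400)·45/121 + 86/75·695/2752 = 1/12 ✓
b·A²c: 86/75·25/688 = 1/24 ✓; 4 stages ⇒ order 4.

4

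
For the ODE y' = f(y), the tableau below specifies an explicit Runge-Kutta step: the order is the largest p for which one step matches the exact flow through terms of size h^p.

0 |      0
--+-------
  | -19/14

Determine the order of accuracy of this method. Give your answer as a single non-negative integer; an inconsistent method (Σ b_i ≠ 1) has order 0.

b = (-19/14)
c = (0)
Σ b_i: (-19/14)·1 = -19/14 ≠ 1 ⇒ order 0.

0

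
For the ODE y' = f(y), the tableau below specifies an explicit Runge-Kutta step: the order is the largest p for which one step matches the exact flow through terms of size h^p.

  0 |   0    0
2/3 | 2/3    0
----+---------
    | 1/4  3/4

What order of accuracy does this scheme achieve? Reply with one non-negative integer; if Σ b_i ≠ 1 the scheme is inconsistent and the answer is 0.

2

b = (1/4, 3/4)
c = (0, 2/3)
Σ b_i: 1/4·1 + 3/4·1 = 1 ✓
b·c: 3/4·2/3 = 1/2 ✓; 2 stages ⇒ order 2.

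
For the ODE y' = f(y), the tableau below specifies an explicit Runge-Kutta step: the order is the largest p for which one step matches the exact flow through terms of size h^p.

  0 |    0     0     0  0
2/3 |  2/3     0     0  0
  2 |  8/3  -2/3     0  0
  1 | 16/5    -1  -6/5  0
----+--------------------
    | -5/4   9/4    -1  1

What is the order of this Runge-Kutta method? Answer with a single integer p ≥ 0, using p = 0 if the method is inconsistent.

2

b = (-5/4, 9/4, -1, 1)
c = (0, 2/3, 2, 1)
Ac = (0, 0, -4/9, -46/15)
Σ b_i: (-5/4)·1 + 9/4·1 + (-1)·1 + 1·1 = 1 ✓
b·c: 9/4·2/3 + (-1)·2 + 1·1 = 1/2 ✓
b·c²: 9/4·4/9 + (-1)·4 + 1·1 = -2 ≠ 1/3 ⇒ order 2.
b·Ac: (-1)·(-4/9) + 1·(-46/15) = -118/45 ≠ 1/6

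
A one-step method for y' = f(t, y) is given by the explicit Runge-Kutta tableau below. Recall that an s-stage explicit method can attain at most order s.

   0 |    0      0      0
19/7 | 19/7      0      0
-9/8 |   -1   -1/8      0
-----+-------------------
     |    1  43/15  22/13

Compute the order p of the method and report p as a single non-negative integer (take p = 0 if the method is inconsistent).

0

b = (1, 43/15, 22/13)
c = (0, 19/7, -9/8)
Ac = (0, 0, -19/56)
Σ b_i: 1·1 + 43/15·1 + 22/13·1 = 1084/195 ≠ 1 ⇒ order 0.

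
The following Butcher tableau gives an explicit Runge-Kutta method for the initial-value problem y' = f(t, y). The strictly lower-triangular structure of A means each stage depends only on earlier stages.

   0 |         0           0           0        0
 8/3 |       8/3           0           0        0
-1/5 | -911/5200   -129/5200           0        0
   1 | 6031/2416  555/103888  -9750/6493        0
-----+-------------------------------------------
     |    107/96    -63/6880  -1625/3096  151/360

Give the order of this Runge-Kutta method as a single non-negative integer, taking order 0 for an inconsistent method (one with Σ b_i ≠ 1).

b = (107/96, -63/6880, -1625/3096, 151/360)
c = (0, 8/3, -1/5, 1)
Ac = (0, 0, -43/650, 95/302)
Σ b_i: 107/96·1 + (-63/6880)·1 + (-1625/3096)·1 + 151/360·1 = 1 ✓
b·c: (-63/6880)·8/3 + (-1625/3096)·(-1/5) + 151/360·1 = 1/2 ✓
b·c²: (-63/6880)·64/9 + (-1625/3096)·1/25 + 151/360·1 = 1/3 ✓
b·Ac: (-1625/3096)·(-43/650) + 151/360·95/302 = 1/6 ✓
b·c³: (-63/6880)·512/27 + (-1625/3096)·(-1/125) + 151/360·1 = 1/4 ✓
b·(c∘Ac): (-1625/3096)·43/3250 + 151/360·95/302 = 1/8 ✓
b·Ac²: (-1625/3096)·(-172/975) + 151/360·(-10/453) = 1/12 ✓
b·A²c: 151/360·15/151 = 1/24 ✓; 4 stages ⇒ order 4.

4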